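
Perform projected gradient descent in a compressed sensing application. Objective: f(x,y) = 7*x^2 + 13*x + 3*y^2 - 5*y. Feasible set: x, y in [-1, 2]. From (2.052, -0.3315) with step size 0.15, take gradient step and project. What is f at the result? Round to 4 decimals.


Step 1: Compute gradient at (2.052, -0.3315).
grad_x = 2*7*2.052 + 13 = 41.728
grad_y = 2*3*-0.3315 - 5 = -6.989
Step 2: Gradient step.
x_raw = 2.052 - 0.15*41.728 = -4.2072
y_raw = -0.3315 - 0.15*-6.989 = 0.7169
Step 3: Project onto [-1, 2].
x_proj = clip(-4.2072) = -1.0
y_proj = clip(0.7169) = 0.7169
Step 4: Evaluate f.
f(-1.0, 0.7169) = -8.0426


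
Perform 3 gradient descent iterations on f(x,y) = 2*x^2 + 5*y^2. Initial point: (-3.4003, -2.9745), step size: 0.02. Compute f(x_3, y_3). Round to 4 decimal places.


Gradient descent on f(x,y) = 2*x^2 + 5*y^2.
Starting point: (-3.4003, -2.9745), alpha = 0.02
Step 1: grad_x = 2*2*-3.4003 = -13.6012, grad_y = 2*5*-2.9745 = -29.745
  x_1 = -3.4003 - 0.02*-13.6012 = -3.1283
  y_1 = -2.9745 - 0.02*-29.745 = -2.3796
Step 2: grad_x = 2*2*-3.1283 = -12.5131, grad_y = 2*5*-2.3796 = -23.796
  x_2 = -3.1283 - 0.02*-12.5131 = -2.878
  y_2 = -2.3796 - 0.02*-23.796 = -1.9037
Step 3: grad_x = 2*2*-2.878 = -11.5121, grad_y = 2*5*-1.9037 = -19.0368
  x_3 = -2.878 - 0.02*-11.5121 = -2.6478
  y_3 = -1.9037 - 0.02*-19.0368 = -1.5229
f(-2.6478, -1.5229) = 2*(-2.6478)^2 + 5*(-1.5229)^2 = 25.6182


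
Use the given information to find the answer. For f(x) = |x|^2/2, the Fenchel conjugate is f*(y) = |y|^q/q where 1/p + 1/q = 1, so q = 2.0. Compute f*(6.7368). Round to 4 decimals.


The conjugate exponent q satisfies 1/p + 1/q = 1.
p = 2, so q = 2/(2 - 1) = 2.0
|y|^q = 6.7368^2.0 = 45.3845
f*(6.7368) = 45.3845 / 2.0 = 22.6922


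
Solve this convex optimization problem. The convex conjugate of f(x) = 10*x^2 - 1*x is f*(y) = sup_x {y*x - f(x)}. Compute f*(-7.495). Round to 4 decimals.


f*(y) = sup_x {y*x - a*x^2 - b*x} = sup_x {(y-b)*x - a*x^2}
FOC: (y - b) - 2a*x = 0 => x* = (y - b)/(2a)
x* = (-7.495 + 1)/(2*10) = -0.3248
f*(-7.495) = (y-b)^2/(4a) = (-7.495 + 1)^2/(4*10)
= 42.185/40 = 1.0546


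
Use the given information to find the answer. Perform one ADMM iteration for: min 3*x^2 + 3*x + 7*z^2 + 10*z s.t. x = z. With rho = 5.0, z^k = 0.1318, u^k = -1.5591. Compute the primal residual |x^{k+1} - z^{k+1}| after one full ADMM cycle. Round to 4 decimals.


ADMM iteration with rho = 5.0, z^k = 0.1318, u^k = -1.5591
Step 1: x-update.
Minimize 3*x^2 + 3*x + (5.0/2)*(x - 0.1318 - 1.5591)^2
FOC: (2*3 + 5.0)*x = -3 + 5.0*(0.1318 + 1.5591)
x^{k+1} = 0.4959
Step 2: z-update.
Minimize 7*z^2 + 10*z + (5.0/2)*(0.4959 - z - 1.5591)^2
FOC: (2*7 + 5.0)*z = -10 + 5.0*(0.4959 - 1.5591)
z^{k+1} = -0.8061
Step 3: u-update.
u^{k+1} = -1.5591 + 0.4959 + 0.8061 = -0.2571
Step 4: Primal residual = |0.4959 + 0.8061| = 1.302


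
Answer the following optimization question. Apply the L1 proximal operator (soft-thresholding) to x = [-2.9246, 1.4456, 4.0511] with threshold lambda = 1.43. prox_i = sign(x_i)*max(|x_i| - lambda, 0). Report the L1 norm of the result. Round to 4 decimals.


Soft-thresholding with lambda = 1.43:
prox(-2.9246) = sign(-2.9246)*max(|-2.9246| - 1.43, 0) = -1.4946
prox(1.4456) = sign(1.4456)*max(|1.4456| - 1.43, 0) = 0.0156
prox(4.0511) = sign(4.0511)*max(|4.0511| - 1.43, 0) = 2.6211
prox(x) = [-1.4946, 0.0156, 2.6211]
||prox(x)||_1 = 1.4946 + 0.0156 + 2.6211 = 4.1313


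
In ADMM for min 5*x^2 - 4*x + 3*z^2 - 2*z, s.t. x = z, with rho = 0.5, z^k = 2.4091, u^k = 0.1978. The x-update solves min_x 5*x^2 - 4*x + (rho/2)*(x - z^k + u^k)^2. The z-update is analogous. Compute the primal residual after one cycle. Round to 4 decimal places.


ADMM iteration with rho = 0.5, z^k = 2.4091, u^k = 0.1978
Step 1: x-update.
Minimize 5*x^2 - 4*x + (0.5/2)*(x - 2.4091 + 0.1978)^2
FOC: (2*5 + 0.5)*x = 4 + 0.5*(2.4091 - 0.1978)
x^{k+1} = 0.4863
Step 2: z-update.
Minimize 3*z^2 - 2*z + (0.5/2)*(0.4863 - z + 0.1978)^2
FOC: (2*3 + 0.5)*z = 2 + 0.5*(0.4863 + 0.1978)
z^{k+1} = 0.3603
Step 3: u-update.
u^{k+1} = 0.1978 + 0.4863 - 0.3603 = 0.3237
Step 4: Primal residual = |0.4863 - 0.3603| = 0.1259


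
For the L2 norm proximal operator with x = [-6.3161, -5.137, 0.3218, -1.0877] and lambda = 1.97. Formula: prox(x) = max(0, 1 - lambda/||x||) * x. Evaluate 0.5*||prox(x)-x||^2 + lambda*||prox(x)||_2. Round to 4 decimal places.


Step 1: Compute ||x||.
||x|| = 8.22
Step 2: Compute scaling factor.
scale = max(0, 1 - 1.97/8.22) = 0.7603
Step 3: prox(x) = [-4.8024, -3.9059, 0.2447, -0.827]
||prox(x)|| = 6.25
Step 4: Proximal objective.
0.5*||prox-x||^2 = 1.9405
lambda*||prox|| = 12.3125
Total = 14.253


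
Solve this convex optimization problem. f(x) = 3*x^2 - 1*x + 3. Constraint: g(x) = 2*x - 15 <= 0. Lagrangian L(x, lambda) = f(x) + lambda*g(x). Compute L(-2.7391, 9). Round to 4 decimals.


Step 1: Evaluate f(x).
f(-2.7391) = 3*(-2.7391)^2 - 1*(-2.7391) + 3 = 28.2471
Step 2: Evaluate g(x).
g(-2.7391) = 2*-2.7391 - 15 = -20.4782
Step 3: Compute Lagrangian.
L = 28.2471 + 9*-20.4782 = -156.0567


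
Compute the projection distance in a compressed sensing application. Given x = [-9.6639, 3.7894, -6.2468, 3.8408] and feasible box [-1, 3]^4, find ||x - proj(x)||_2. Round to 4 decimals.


Project each component onto [-1, 3].
clip(-9.6639) = -1.0, clip(3.7894) = 3.0, clip(-6.2468) = -1.0, clip(3.8408) = 3.0
Projection = [-1.0, 3.0, -1.0, 3.0]
Squared diffs: [75.0632, 0.6232, 27.5289, 0.7069]
Distance = sqrt(103.9222) = 10.1942


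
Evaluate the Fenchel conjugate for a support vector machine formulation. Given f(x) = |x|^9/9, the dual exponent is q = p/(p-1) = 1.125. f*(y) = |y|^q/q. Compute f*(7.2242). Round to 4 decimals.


The conjugate exponent q satisfies 1/p + 1/q = 1.
p = 9, so q = 9/(9 - 1) = 1.125
|y|^q = 7.2242^1.125 = 9.2499
f*(7.2242) = 9.2499 / 1.125 = 8.2222


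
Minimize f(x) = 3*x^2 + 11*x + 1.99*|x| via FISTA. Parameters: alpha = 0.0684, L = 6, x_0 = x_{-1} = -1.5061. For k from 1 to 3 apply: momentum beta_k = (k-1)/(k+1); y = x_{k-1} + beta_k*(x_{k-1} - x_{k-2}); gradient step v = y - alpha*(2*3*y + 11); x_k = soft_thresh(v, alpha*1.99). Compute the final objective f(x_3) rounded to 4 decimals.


FISTA on f(x) = 3*x^2 + 11*x + 1.99*|x|
L = 6, alpha = 0.0684
Iteration 1: beta = 0.0, y = -1.5061 + 0.0*(-1.5061 + 1.5061) = -1.5061
  grad(y) = 1.9634, v = y - alpha*grad = -1.6404
  prox(v) = soft_thresh(-1.6404, 0.1361) = -1.5043
Iteration 2: beta = 0.3333, y = -1.5043 + 0.3333*(-1.5043 + 1.5061) = -1.5037
  grad(y) = 1.978, v = y - alpha*grad = -1.639
  prox(v) = soft_thresh(-1.639, 0.1361) = -1.5029
Iteration 3: beta = 0.5, y = -1.5029 + 0.5*(-1.5029 + 1.5043) = -1.5021
  grad(y) = 1.9872, v = y - alpha*grad = -1.6381
  prox(v) = soft_thresh(-1.6381, 0.1361) = -1.5019
f(x_3) = 3*(-1.5019)^2 + 11*(-1.5019) + 1.99*|-1.5019| = -6.765


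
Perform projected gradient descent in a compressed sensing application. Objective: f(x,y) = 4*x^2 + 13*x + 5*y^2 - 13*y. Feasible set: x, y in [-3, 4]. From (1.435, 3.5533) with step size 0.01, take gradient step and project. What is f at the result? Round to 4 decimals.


Step 1: Compute gradient at (1.435, 3.5533).
grad_x = 2*4*1.435 + 13 = 24.48
grad_y = 2*5*3.5533 - 13 = 22.533
Step 2: Gradient step.
x_raw = 1.435 - 0.01*24.48 = 1.1902
y_raw = 3.5533 - 0.01*22.533 = 3.328
Step 3: Project onto [-3, 4].
x_proj = clip(1.1902) = 1.1902
y_proj = clip(3.328) = 3.328
Step 4: Evaluate f.
f(1.1902, 3.328) = 33.2522


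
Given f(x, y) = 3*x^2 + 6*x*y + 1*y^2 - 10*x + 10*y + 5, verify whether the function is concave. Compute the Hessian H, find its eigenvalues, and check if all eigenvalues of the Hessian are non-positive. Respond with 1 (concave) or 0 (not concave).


The Hessian of f(x,y) = 3*x^2 + 6*x*y + 1*y^2 - 10*x + 10*y + 5 is:
H = [[6, 6], [6, 2]]
Trace = 6 + 2 = 8
Determinant = 6*2 - (6)^2 = -24
Discriminant = (8)^2 - 4*-24 = 160.0
Eigenvalues: lambda_1 = -2.3246, lambda_2 = 10.3246
The function is not concave.

0


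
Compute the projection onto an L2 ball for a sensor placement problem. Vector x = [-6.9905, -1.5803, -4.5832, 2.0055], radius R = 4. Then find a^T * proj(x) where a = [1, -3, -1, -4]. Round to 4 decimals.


Step 1: Compute ||x|| (intermediates to 6 decimals).
||x|| = sqrt((-6.9905)^2 + (-1.5803)^2 + (-4.5832)^2 + 2.0055^2) = 8.740263
Step 2: Project.
Since ||x|| > R, scale = R/||x|| = 4/8.740263 = 0.457652, proj(x) = scale * x
proj(x) = [-3.199216, -0.723227, -2.097511, 0.917821]
Step 3: Dot product.
a^T * proj(x) = 1*(-3.199216) - 3*(-0.723227) - 1*(-2.097511) - 4*0.917821 = -2.6033


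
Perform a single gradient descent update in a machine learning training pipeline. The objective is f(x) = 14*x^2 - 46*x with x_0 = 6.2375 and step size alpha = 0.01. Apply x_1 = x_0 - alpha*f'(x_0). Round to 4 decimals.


We compute the gradient at x_0 and apply the update.
f'(x) = 28*x - 46
f'(6.2375) = 28*6.2375 - 46 = 128.65
x_1 = 6.2375 - 0.01*128.65 = 4.951


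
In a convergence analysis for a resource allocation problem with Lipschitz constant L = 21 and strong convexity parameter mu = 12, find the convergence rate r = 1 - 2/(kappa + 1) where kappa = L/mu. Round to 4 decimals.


Step 1: Compute the condition number.
kappa = L/mu = 21/12 = 1.75
Step 2: Compute the convergence rate.
r = 1 - 2/(kappa + 1) = 1 - 2*mu/(L + mu) = (L - mu)/(L + mu) = 9/33 = 0.2727


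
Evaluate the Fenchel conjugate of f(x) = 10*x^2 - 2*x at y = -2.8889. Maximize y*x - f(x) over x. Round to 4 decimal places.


f*(y) = sup_x {y*x - a*x^2 - b*x} = sup_x {(y-b)*x - a*x^2}
FOC: (y - b) - 2a*x = 0 => x* = (y - b)/(2a)
x* = (-2.8889 + 2)/(2*10) = -0.0444
f*(-2.8889) = (y-b)^2/(4a) = (-2.8889 + 2)^2/(4*10)
= 0.7901/40 = 0.0198


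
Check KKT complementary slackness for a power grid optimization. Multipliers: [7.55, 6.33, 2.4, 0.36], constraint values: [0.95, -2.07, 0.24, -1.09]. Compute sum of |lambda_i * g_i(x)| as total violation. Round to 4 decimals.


KKT complementary slackness check:
lambda_1 * g_1 = 7.55 * 0.95 = 7.1725
lambda_2 * g_2 = 6.33 * -2.07 = -13.1031
lambda_3 * g_3 = 2.4 * 0.24 = 0.576
lambda_4 * g_4 = 0.36 * -1.09 = -0.3924
Total violation = 7.1725 + 13.1031 + 0.576 + 0.3924 = 21.244


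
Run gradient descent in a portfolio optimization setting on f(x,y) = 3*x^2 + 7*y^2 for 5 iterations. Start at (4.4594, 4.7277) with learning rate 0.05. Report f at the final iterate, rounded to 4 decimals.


Gradient descent on f(x,y) = 3*x^2 + 7*y^2.
Starting point: (4.4594, 4.7277), alpha = 0.05
Step 1: grad_x = 2*3*4.4594 = 26.7564, grad_y = 2*7*4.7277 = 66.1878
  x_1 = 4.4594 - 0.05*26.7564 = 3.1216
  y_1 = 4.7277 - 0.05*66.1878 = 1.4183
Step 2: grad_x = 2*3*3.1216 = 18.7295, grad_y = 2*7*1.4183 = 19.8563
  x_2 = 3.1216 - 0.05*18.7295 = 2.1851
  y_2 = 1.4183 - 0.05*19.8563 = 0.4255
Step 3: grad_x = 2*3*2.1851 = 13.1106, grad_y = 2*7*0.4255 = 5.9569
  x_3 = 2.1851 - 0.05*13.1106 = 1.5296
  y_3 = 0.4255 - 0.05*5.9569 = 0.1276
Step 4: grad_x = 2*3*1.5296 = 9.1774, grad_y = 2*7*0.1276 = 1.7871
  x_4 = 1.5296 - 0.05*9.1774 = 1.0707
  y_4 = 0.1276 - 0.05*1.7871 = 0.0383
Step 5: grad_x = 2*3*1.0707 = 6.4242, grad_y = 2*7*0.0383 = 0.5361
  x_5 = 1.0707 - 0.05*6.4242 = 0.7495
  y_5 = 0.0383 - 0.05*0.5361 = 0.0115
f(0.7495, 0.0115) = 3*0.7495^2 + 7*0.0115^2 = 1.6861


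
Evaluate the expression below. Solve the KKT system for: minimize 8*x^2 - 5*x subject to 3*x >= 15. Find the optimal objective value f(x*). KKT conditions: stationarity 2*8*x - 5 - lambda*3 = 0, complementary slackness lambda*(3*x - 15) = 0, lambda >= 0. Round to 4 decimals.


Step 1: Try lambda = 0 (constraint inactive).
x_unc = 5/(2*8) = 0.3125
Check: 3*0.3125 = 0.9375 < 15 -- violated!
Step 2: Constraint must be active: 3*x = 15
x* = 15/3 = 5.0
lambda = (2*8*5.0 - 5)/3 = 25.0
Step 3: Compute optimal value.
f(x*) = 8*5.0^2 - 5*5.0 = 175.0


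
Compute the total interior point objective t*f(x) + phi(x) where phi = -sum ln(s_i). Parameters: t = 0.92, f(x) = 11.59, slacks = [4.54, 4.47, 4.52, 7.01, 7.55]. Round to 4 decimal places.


Step 1: Compute log-barrier.
ln values: [1.5129, 1.4974, 1.5085, 1.9473, 2.0215]
phi = -(1.5129 + 1.4974 + 1.5085 + 1.9473 + 2.0215) = -8.4877
Step 2: Compute augmented objective.
t*f(x) = 0.92*11.59 = 10.6628
Total = 10.6628 - 8.4877 = 2.1751


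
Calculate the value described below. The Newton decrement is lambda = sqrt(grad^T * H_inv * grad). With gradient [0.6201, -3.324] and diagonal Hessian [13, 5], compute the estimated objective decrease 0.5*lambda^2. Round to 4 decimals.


Step 1: H is diagonal, so H^(-1) * g = [0.0477, -0.6648].
Step 2: g^T H^(-1) g = sum_i g_i^2 / H_ii
  = (0.6201)^2/13 + (-3.324)^2/5
  = 0.0296 + 2.2098 = 2.2394
Step 3: Objective decrease = 0.5 * g^T H^(-1) g = 1.1197


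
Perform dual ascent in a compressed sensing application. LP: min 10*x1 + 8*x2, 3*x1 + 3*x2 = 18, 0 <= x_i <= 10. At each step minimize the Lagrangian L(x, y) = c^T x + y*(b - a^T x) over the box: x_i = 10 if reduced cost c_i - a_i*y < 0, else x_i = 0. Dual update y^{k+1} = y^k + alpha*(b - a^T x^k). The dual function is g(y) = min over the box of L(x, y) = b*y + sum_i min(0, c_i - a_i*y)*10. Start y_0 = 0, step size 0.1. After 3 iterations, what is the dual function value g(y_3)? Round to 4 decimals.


Dual ascent for LP: min 10*x1 + 8*x2, 3*x1 + 3*x2 = 18, 0 <= x_i <= 10
Step 1: y^k = 0.0, reduced costs: (10.0, 8.0)
  x^k = (0.0, 0.0), subgradient = b - a^T x = 18.0
  y^{k+1} = 0.0 + 0.1*18.0 = 1.8
Step 2: y^k = 1.8, reduced costs: (4.6, 2.6)
  x^k = (0.0, 0.0), subgradient = b - a^T x = 18.0
  y^{k+1} = 1.8 + 0.1*18.0 = 3.6
Step 3: y^k = 3.6, reduced costs: (-0.8, -2.8)
  x^k = (10.0, 10.0), subgradient = b - a^T x = -42.0
  y^{k+1} = 3.6 + 0.1*-42.0 = -0.6
Dual objective at y_3 = -0.6: reduced costs (11.8, 9.8), box minimizer x = (0.0, 0.0)
g(y_3) = b*y + (c1 - a1*y)*x1 + (c2 - a2*y)*x2 = 18*(-0.6) + 11.8*0.0 + 9.8*0.0 = -10.8 + 0.0 + 0.0 = -10.8


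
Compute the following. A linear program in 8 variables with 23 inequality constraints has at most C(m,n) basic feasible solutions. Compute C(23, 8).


Each vertex corresponds to some choice of n active constraints out of m, so the number of vertices is at most C(m, n) = m! / (n!(m-n)!).
m = 23, n = 8
Numerator: 23 * 22 * 21 * 20 * 19 * 18 * 17 * 16
Denominator: 8! = 40320
C(23, 8) = 490314


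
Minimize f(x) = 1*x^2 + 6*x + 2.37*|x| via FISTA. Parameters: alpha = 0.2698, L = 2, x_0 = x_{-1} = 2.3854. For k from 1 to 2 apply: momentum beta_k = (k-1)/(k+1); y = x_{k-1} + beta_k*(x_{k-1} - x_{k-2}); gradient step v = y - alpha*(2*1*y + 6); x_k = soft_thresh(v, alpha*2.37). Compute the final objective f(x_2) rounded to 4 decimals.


FISTA on f(x) = 1*x^2 + 6*x + 2.37*|x|
L = 2, alpha = 0.2698
Iteration 1: beta = 0.0, y = 2.3854 + 0.0*(2.3854 - 2.3854) = 2.3854
  grad(y) = 10.7708, v = y - alpha*grad = -0.5206
  prox(v) = soft_thresh(-0.5206, 0.6394) = 0.0
Iteration 2: beta = 0.3333, y = 0.0 + 0.3333*(0.0 - 2.3854) = -0.7951
  grad(y) = 4.4097, v = y - alpha*grad = -1.9849
  prox(v) = soft_thresh(-1.9849, 0.6394) = -1.3455
f(x_2) = 1*(-1.3455)^2 + 6*(-1.3455) + 2.37*|-1.3455| = -3.0738


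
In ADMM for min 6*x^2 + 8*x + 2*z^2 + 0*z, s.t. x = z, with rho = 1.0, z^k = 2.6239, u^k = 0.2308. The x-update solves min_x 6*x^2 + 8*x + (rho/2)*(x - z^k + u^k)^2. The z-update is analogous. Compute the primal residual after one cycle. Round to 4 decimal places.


ADMM iteration with rho = 1.0, z^k = 2.6239, u^k = 0.2308
Step 1: x-update.
Minimize 6*x^2 + 8*x + (1.0/2)*(x - 2.6239 + 0.2308)^2
FOC: (2*6 + 1.0)*x = -8 + 1.0*(2.6239 - 0.2308)
x^{k+1} = -0.4313
Step 2: z-update.
Minimize 2*z^2 + 0*z + (1.0/2)*(-0.4313 - z + 0.2308)^2
FOC: (2*2 + 1.0)*z = 0 + 1.0*(-0.4313 + 0.2308)
z^{k+1} = -0.0401
Step 3: u-update.
u^{k+1} = 0.2308 - 0.4313 + 0.0401 = -0.1604
Step 4: Primal residual = |-0.4313 + 0.0401| = 0.3912


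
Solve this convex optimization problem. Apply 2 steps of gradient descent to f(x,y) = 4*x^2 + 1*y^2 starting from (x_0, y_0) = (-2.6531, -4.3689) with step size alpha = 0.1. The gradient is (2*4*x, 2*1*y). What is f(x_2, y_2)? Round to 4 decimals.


Gradient descent on f(x,y) = 4*x^2 + 1*y^2.
Starting point: (-2.6531, -4.3689), alpha = 0.1
Step 1: grad_x = 2*4*-2.6531 = -21.2248, grad_y = 2*1*-4.3689 = -8.7378
  x_1 = -2.6531 - 0.1*-21.2248 = -0.5306
  y_1 = -4.3689 - 0.1*-8.7378 = -3.4951
Step 2: grad_x = 2*4*-0.5306 = -4.245, grad_y = 2*1*-3.4951 = -6.9902
  x_2 = -0.5306 - 0.1*-4.245 = -0.1061
  y_2 = -3.4951 - 0.1*-6.9902 = -2.7961
f(-0.1061, -2.7961) = 4*(-0.1061)^2 + 1*(-2.7961)^2 = 7.8632


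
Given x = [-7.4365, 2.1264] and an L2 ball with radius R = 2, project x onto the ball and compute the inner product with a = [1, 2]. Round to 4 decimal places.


Step 1: Compute ||x|| (intermediates to 6 decimals).
||x|| = sqrt((-7.4365)^2 + 2.1264^2) = 7.73454
Step 2: Project.
Since ||x|| > R, scale = R/||x|| = 2/7.73454 = 0.25858, proj(x) = scale * x
proj(x) = [-1.92293, 0.549845]
Step 3: Dot product.
a^T * proj(x) = 1*(-1.92293) + 2*0.549845 = -0.8232


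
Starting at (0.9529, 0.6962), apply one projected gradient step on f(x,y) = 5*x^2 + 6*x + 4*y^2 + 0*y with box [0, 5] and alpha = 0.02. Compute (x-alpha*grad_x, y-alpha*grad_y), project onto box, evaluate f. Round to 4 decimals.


Step 1: Compute gradient at (0.9529, 0.6962).
grad_x = 2*5*0.9529 + 6 = 15.529
grad_y = 2*4*0.6962 + 0 = 5.5696
Step 2: Gradient step.
x_raw = 0.9529 - 0.02*15.529 = 0.6423
y_raw = 0.6962 - 0.02*5.5696 = 0.5848
Step 3: Project onto [0, 5].
x_proj = clip(0.6423) = 0.6423
y_proj = clip(0.5848) = 0.5848
Step 4: Evaluate f.
f(0.6423, 0.5848) = 7.2848


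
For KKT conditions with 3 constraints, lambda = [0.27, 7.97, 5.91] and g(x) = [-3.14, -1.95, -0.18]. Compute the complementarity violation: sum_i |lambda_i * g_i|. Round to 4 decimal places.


KKT complementary slackness check:
lambda_1 * g_1 = 0.27 * -3.14 = -0.8478
lambda_2 * g_2 = 7.97 * -1.95 = -15.5415
lambda_3 * g_3 = 5.91 * -0.18 = -1.0638
Total violation = 0.8478 + 15.5415 + 1.0638 = 17.4531


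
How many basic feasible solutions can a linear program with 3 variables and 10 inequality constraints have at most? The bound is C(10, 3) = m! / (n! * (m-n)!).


Each vertex corresponds to some choice of n active constraints out of m, so the number of vertices is at most C(m, n) = m! / (n!(m-n)!).
m = 10, n = 3
Numerator: 10 * 9 * 8
Denominator: 3! = 6
C(10, 3) = 120


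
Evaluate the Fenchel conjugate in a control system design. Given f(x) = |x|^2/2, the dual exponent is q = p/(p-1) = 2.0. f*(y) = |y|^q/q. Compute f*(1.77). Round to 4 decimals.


The conjugate exponent q satisfies 1/p + 1/q = 1.
p = 2, so q = 2/(2 - 1) = 2.0
|y|^q = 1.77^2.0 = 3.1329
f*(1.77) = 3.1329 / 2.0 = 1.5665


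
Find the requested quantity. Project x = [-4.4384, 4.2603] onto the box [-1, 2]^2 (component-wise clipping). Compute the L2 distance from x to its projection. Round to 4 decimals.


Project each component onto [-1, 2].
clip(-4.4384) = -1.0, clip(4.2603) = 2.0
Projection = [-1.0, 2.0]
Squared diffs: [11.8226, 5.109]
Distance = sqrt(16.9316) = 4.1148


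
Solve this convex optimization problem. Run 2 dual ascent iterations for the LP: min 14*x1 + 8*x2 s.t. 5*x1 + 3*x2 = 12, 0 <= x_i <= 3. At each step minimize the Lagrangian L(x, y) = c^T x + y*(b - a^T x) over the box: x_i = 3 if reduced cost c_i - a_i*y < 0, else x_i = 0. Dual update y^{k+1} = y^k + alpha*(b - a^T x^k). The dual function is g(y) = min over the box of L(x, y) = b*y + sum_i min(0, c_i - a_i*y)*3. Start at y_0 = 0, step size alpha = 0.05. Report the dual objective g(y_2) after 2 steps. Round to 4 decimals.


Dual ascent for LP: min 14*x1 + 8*x2, 5*x1 + 3*x2 = 12, 0 <= x_i <= 3
Step 1: y^k = 0.0, reduced costs: (14.0, 8.0)
  x^k = (0.0, 0.0), subgradient = b - a^T x = 12.0
  y^{k+1} = 0.0 + 0.05*12.0 = 0.6
Step 2: y^k = 0.6, reduced costs: (11.0, 6.2)
  x^k = (0.0, 0.0), subgradient = b - a^T x = 12.0
  y^{k+1} = 0.6 + 0.05*12.0 = 1.2
Dual objective at y_2 = 1.2: reduced costs (8.0, 4.4), box minimizer x = (0.0, 0.0)
g(y_2) = b*y + (c1 - a1*y)*x1 + (c2 - a2*y)*x2 = 12*1.2 + 8.0*0.0 + 4.4*0.0 = 14.4 + 0.0 + 0.0 = 14.4


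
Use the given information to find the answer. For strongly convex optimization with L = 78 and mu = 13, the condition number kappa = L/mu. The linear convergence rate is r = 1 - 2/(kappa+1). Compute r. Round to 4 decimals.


Step 1: Compute the condition number.
kappa = L/mu = 78/13 = 6.0
Step 2: Compute the convergence rate.
r = 1 - 2/(kappa + 1) = 1 - 2*mu/(L + mu) = (L - mu)/(L + mu) = 65/91 = 0.7143


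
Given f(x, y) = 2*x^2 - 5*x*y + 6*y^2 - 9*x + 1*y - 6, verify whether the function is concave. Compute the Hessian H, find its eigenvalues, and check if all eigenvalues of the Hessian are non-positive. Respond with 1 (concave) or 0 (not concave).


The Hessian of f(x,y) = 2*x^2 - 5*x*y + 6*y^2 - 9*x + 1*y - 6 is:
H = [[4, -5], [-5, 12]]
Trace = 4 + 12 = 16
Determinant = 4*12 - (-5)^2 = 23
Discriminant = (16)^2 - 4*23 = 164.0
Eigenvalues: lambda_1 = 1.5969, lambda_2 = 14.4031
The function is not concave.

0


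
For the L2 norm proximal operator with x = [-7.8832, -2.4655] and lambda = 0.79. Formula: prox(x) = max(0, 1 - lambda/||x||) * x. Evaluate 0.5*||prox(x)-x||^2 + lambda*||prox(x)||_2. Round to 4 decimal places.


Step 1: Compute ||x||.
||x|| = 8.2598
Step 2: Compute scaling factor.
scale = max(0, 1 - 0.79/8.2598) = 0.9044
Step 3: prox(x) = [-7.1292, -2.2297]
||prox(x)|| = 7.4698
Step 4: Proximal objective.
0.5*||prox-x||^2 = 0.3121
lambda*||prox|| = 5.9011
Total = 6.2132


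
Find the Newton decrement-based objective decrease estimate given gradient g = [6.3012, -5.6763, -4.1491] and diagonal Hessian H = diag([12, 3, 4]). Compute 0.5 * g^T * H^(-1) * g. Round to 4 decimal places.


Step 1: H is diagonal, so H^(-1) * g = [0.5251, -1.8921, -1.0373].
Step 2: g^T H^(-1) g = sum_i g_i^2 / H_ii
  = (6.3012)^2/12 + (-5.6763)^2/3 + (-4.1491)^2/4
  = 3.3088 + 10.7401 + 4.3038 = 18.3526
Step 3: Objective decrease = 0.5 * g^T H^(-1) g = 9.1763


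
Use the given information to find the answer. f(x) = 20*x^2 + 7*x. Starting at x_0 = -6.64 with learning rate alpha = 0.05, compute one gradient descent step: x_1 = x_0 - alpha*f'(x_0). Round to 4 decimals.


We compute the gradient at x_0 and apply the update.
f'(x) = 40*x + 7
f'(-6.64) = 40*-6.64 + 7 = -258.6
x_1 = -6.64 - 0.05*-258.6 = 6.29


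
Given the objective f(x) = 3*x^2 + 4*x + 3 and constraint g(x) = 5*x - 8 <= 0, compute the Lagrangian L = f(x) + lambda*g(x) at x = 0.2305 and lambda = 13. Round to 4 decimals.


Step 1: Evaluate f(x).
f(0.2305) = 3*0.2305^2 + 4*0.2305 + 3 = 4.0814
Step 2: Evaluate g(x).
g(0.2305) = 5*0.2305 - 8 = -6.8475
Step 3: Compute Lagrangian.
L = 4.0814 + 13*-6.8475 = -84.9361


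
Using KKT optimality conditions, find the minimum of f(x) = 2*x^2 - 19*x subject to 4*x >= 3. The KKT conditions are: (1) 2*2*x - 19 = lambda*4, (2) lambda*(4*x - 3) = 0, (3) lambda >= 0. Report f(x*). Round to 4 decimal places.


Step 1: Try lambda = 0 (constraint inactive).
Stationarity: 2*2*x - 19 = 0
x* = 19/(2*2) = 4.75
Check constraint: 4*4.75 = 19.0 >= 3 -- satisfied.
Step 2: Compute optimal value.
f(x*) = 2*4.75^2 - 19*4.75 = -45.125


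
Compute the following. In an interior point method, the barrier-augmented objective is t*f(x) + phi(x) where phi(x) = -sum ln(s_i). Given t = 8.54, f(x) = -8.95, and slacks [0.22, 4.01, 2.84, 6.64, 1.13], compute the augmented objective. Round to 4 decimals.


Step 1: Compute log-barrier.
ln values: [-1.5141, 1.3888, 1.0438, 1.8931, 0.1222]
phi = -(-1.5141 + 1.3888 + 1.0438 + 1.8931 + 0.1222) = -2.9338
Step 2: Compute augmented objective.
t*f(x) = 8.54*-8.95 = -76.433
Total = -76.433 - 2.9338 = -79.3668


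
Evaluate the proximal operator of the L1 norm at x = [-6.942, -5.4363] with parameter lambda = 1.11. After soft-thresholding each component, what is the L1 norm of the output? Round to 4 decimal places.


Soft-thresholding with lambda = 1.11:
prox(-6.942) = sign(-6.942)*max(|-6.942| - 1.11, 0) = -5.832
prox(-5.4363) = sign(-5.4363)*max(|-5.4363| - 1.11, 0) = -4.3263
prox(x) = [-5.832, -4.3263]
||prox(x)||_1 = 5.832 + 4.3263 = 10.1583


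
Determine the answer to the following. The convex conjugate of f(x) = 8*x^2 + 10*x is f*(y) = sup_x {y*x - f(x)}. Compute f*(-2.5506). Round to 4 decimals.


f*(y) = sup_x {y*x - a*x^2 - b*x} = sup_x {(y-b)*x - a*x^2}
FOC: (y - b) - 2a*x = 0 => x* = (y - b)/(2a)
x* = (-2.5506 - 10)/(2*8) = -0.7844
f*(-2.5506) = (y-b)^2/(4a) = (-2.5506 - 10)^2/(4*8)
= 157.5176/32 = 4.9224


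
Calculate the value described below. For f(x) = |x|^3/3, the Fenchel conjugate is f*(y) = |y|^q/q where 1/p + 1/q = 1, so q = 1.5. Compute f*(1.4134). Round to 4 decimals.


The conjugate exponent q satisfies 1/p + 1/q = 1.
p = 3, so q = 3/(3 - 1) = 1.5
|y|^q = 1.4134^1.5 = 1.6803
f*(1.4134) = 1.6803 / 1.5 = 1.1202


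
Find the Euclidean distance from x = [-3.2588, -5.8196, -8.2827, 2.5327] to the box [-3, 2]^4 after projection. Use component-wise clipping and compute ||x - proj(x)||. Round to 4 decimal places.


Project each component onto [-3, 2].
clip(-3.2588) = -3.0, clip(-5.8196) = -3.0, clip(-8.2827) = -3.0, clip(2.5327) = 2.0
Projection = [-3.0, -3.0, -3.0, 2.0]
Squared diffs: [0.067, 7.9501, 27.9069, 0.2838]
Distance = sqrt(36.2078) = 6.0173


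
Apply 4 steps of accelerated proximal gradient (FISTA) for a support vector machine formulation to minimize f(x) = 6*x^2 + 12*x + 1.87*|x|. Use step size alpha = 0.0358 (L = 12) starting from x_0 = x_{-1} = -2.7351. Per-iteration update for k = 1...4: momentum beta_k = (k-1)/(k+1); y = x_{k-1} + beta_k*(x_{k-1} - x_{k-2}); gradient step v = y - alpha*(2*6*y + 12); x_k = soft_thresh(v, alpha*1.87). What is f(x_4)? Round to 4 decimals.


FISTA on f(x) = 6*x^2 + 12*x + 1.87*|x|
L = 12, alpha = 0.0358
Iteration 1: beta = 0.0, y = -2.7351 + 0.0*(-2.7351 + 2.7351) = -2.7351
  grad(y) = -20.8212, v = y - alpha*grad = -1.9897
  prox(v) = soft_thresh(-1.9897, 0.0669) = -1.9228
Iteration 2: beta = 0.3333, y = -1.9228 + 0.3333*(-1.9228 + 2.7351) = -1.652
  grad(y) = -7.8237, v = y - alpha*grad = -1.3719
  prox(v) = soft_thresh(-1.3719, 0.0669) = -1.3049
Iteration 3: beta = 0.5, y = -1.3049 + 0.5*(-1.3049 + 1.9228) = -0.996
  grad(y) = 0.0476, v = y - alpha*grad = -0.9977
  prox(v) = soft_thresh(-0.9977, 0.0669) = -0.9308
Iteration 4: beta = 0.6, y = -0.9308 + 0.6*(-0.9308 + 1.3049) = -0.7063
  grad(y) = 3.5244, v = y - alpha*grad = -0.8325
  prox(v) = soft_thresh(-0.8325, 0.0669) = -0.7655
f(x_4) = 6*(-0.7655)^2 + 12*(-0.7655) + 1.87*|-0.7655| = -4.2386


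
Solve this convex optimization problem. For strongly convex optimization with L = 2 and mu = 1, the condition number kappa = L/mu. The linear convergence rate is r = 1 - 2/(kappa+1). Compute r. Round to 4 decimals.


Step 1: Compute the condition number.
kappa = L/mu = 2/1 = 2.0
Step 2: Compute the convergence rate.
r = 1 - 2/(kappa + 1) = 1 - 2*mu/(L + mu) = (L - mu)/(L + mu) = 1/3 = 0.3333


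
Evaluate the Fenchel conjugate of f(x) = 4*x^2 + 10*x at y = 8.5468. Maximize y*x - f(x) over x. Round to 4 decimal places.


f*(y) = sup_x {y*x - a*x^2 - b*x} = sup_x {(y-b)*x - a*x^2}
FOC: (y - b) - 2a*x = 0 => x* = (y - b)/(2a)
x* = (8.5468 - 10)/(2*4) = -0.1817
f*(8.5468) = (y-b)^2/(4a) = (8.5468 - 10)^2/(4*4)
= 2.1118/16 = 0.132


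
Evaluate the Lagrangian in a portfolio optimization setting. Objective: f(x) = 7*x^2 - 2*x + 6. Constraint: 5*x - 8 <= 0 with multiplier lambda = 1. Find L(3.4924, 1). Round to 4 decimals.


Step 1: Evaluate f(x).
f(3.4924) = 7*3.4924^2 - 2*3.4924 + 6 = 84.3932
Step 2: Evaluate g(x).
g(3.4924) = 5*3.4924 - 8 = 9.462
Step 3: Compute Lagrangian.
L = 84.3932 + 1*9.462 = 93.8552


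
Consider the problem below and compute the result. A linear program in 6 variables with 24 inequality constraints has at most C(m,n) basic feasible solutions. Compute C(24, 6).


Each vertex corresponds to some choice of n active constraints out of m, so the number of vertices is at most C(m, n) = m! / (n!(m-n)!).
m = 24, n = 6
Numerator: 24 * 23 * 22 * 21 * 20 * 19
Denominator: 6! = 720
C(24, 6) = 134596


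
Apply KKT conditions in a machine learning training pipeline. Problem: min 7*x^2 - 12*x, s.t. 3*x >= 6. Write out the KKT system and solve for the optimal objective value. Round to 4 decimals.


Step 1: Try lambda = 0 (constraint inactive).
x_unc = 12/(2*7) = 0.8571
Check: 3*0.8571 = 2.5713 < 6 -- violated!
Step 2: Constraint must be active: 3*x = 6
x* = 6/3 = 2.0
lambda = (2*7*2.0 - 12)/3 = 5.3333
Step 3: Compute optimal value.
f(x*) = 7*2.0^2 - 12*2.0 = 4.0


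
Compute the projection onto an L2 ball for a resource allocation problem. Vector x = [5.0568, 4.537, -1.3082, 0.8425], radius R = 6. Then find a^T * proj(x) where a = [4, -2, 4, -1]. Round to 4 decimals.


Step 1: Compute ||x|| (intermediates to 6 decimals).
||x|| = sqrt(5.0568^2 + 4.537^2 + (-1.3082)^2 + 0.8425^2) = 6.969705
Step 2: Project.
Since ||x|| > R, scale = R/||x|| = 6/6.969705 = 0.860869, proj(x) = scale * x
proj(x) = [4.353242, 3.905763, -1.126189, 0.725282]
Step 3: Dot product.
a^T * proj(x) = 4*4.353242 - 2*3.905763 + 4*(-1.126189) - 1*0.725282 = 4.3714


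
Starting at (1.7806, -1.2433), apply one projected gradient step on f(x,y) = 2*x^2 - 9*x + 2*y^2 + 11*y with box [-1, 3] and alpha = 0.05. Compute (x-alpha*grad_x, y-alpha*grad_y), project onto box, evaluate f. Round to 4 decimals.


Step 1: Compute gradient at (1.7806, -1.2433).
grad_x = 2*2*1.7806 - 9 = -1.8776
grad_y = 2*2*-1.2433 + 11 = 6.0268
Step 2: Gradient step.
x_raw = 1.7806 - 0.05*-1.8776 = 1.8745
y_raw = -1.2433 - 0.05*6.0268 = -1.5446
Step 3: Project onto [-1, 3].
x_proj = clip(1.8745) = 1.8745
y_proj = clip(-1.5446) = -1.0
Step 4: Evaluate f.
f(1.8745, -1.0) = -18.843


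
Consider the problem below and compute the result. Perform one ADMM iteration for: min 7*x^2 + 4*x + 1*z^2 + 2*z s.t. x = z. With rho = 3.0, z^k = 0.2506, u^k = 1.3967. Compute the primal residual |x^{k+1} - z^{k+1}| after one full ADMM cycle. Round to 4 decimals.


ADMM iteration with rho = 3.0, z^k = 0.2506, u^k = 1.3967
Step 1: x-update.
Minimize 7*x^2 + 4*x + (3.0/2)*(x - 0.2506 + 1.3967)^2
FOC: (2*7 + 3.0)*x = -4 + 3.0*(0.2506 - 1.3967)
x^{k+1} = -0.4375
Step 2: z-update.
Minimize 1*z^2 + 2*z + (3.0/2)*(-0.4375 - z + 1.3967)^2
FOC: (2*1 + 3.0)*z = -2 + 3.0*(-0.4375 + 1.3967)
z^{k+1} = 0.1755
Step 3: u-update.
u^{k+1} = 1.3967 - 0.4375 - 0.1755 = 0.7837
Step 4: Primal residual = |-0.4375 - 0.1755| = 0.613


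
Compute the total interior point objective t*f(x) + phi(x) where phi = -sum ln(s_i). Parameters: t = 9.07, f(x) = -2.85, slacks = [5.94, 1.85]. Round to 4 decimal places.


Step 1: Compute log-barrier.
ln values: [1.7817, 0.6152]
phi = -(1.7817 + 0.6152) = -2.3969
Step 2: Compute augmented objective.
t*f(x) = 9.07*-2.85 = -25.8495
Total = -25.8495 - 2.3969 = -28.2464


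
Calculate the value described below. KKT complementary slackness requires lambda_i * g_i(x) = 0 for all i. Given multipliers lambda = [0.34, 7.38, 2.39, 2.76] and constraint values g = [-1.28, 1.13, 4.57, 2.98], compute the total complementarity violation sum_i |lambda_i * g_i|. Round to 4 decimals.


KKT complementary slackness check:
lambda_1 * g_1 = 0.34 * -1.28 = -0.4352
lambda_2 * g_2 = 7.38 * 1.13 = 8.3394
lambda_3 * g_3 = 2.39 * 4.57 = 10.9223
lambda_4 * g_4 = 2.76 * 2.98 = 8.2248
Total violation = 0.4352 + 8.3394 + 10.9223 + 8.2248 = 27.9217


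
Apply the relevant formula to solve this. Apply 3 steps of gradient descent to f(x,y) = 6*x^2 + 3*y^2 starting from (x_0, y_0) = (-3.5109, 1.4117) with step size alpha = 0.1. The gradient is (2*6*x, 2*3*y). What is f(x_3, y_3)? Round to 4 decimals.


Gradient descent on f(x,y) = 6*x^2 + 3*y^2.
Starting point: (-3.5109, 1.4117), alpha = 0.1
Step 1: grad_x = 2*6*-3.5109 = -42.1308, grad_y = 2*3*1.4117 = 8.4702
  x_1 = -3.5109 - 0.1*-42.1308 = 0.7022
  y_1 = 1.4117 - 0.1*8.4702 = 0.5647
Step 2: grad_x = 2*6*0.7022 = 8.4262, grad_y = 2*3*0.5647 = 3.3881
  x_2 = 0.7022 - 0.1*8.4262 = -0.1404
  y_2 = 0.5647 - 0.1*3.3881 = 0.2259
Step 3: grad_x = 2*6*-0.1404 = -1.6852, grad_y = 2*3*0.2259 = 1.3552
  x_3 = -0.1404 - 0.1*-1.6852 = 0.0281
  y_3 = 0.2259 - 0.1*1.3552 = 0.0903
f(0.0281, 0.0903) = 6*0.0281^2 + 3*0.0903^2 = 0.0292


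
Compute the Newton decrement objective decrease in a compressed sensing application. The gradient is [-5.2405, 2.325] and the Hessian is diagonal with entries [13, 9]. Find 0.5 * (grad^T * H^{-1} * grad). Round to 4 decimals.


Step 1: H is diagonal, so H^(-1) * g = [-0.4031, 0.2583].
Step 2: g^T H^(-1) g = sum_i g_i^2 / H_ii
  = (-5.2405)^2/13 + (2.325)^2/9
  = 2.1125 + 0.6006 = 2.7132
Step 3: Objective decrease = 0.5 * g^T H^(-1) g = 1.3566


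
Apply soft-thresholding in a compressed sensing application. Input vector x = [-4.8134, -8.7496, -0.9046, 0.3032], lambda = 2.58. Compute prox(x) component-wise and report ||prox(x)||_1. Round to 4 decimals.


Soft-thresholding with lambda = 2.58:
prox(-4.8134) = sign(-4.8134)*max(|-4.8134| - 2.58, 0) = -2.2334
prox(-8.7496) = sign(-8.7496)*max(|-8.7496| - 2.58, 0) = -6.1696
prox(-0.9046) = sign(-0.9046)*max(|-0.9046| - 2.58, 0) = 0.0
prox(0.3032) = sign(0.3032)*max(|0.3032| - 2.58, 0) = 0.0
prox(x) = [-2.2334, -6.1696, 0.0, 0.0]
||prox(x)||_1 = 2.2334 + 6.1696 + 0.0 + 0.0 = 8.403


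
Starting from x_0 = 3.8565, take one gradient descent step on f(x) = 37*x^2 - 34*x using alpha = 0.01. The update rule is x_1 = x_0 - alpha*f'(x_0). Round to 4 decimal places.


We compute the gradient at x_0 and apply the update.
f'(x) = 74*x - 34
f'(3.8565) = 74*3.8565 - 34 = 251.381
x_1 = 3.8565 - 0.01*251.381 = 1.3427


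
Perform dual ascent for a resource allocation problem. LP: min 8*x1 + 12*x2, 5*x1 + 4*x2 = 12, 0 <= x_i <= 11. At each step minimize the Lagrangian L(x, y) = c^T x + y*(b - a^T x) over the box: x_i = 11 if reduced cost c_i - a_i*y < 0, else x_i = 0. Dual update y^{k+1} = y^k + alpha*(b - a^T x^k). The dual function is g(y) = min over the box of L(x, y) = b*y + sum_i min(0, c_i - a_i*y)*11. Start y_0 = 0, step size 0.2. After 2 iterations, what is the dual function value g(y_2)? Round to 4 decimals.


Dual ascent for LP: min 8*x1 + 12*x2, 5*x1 + 4*x2 = 12, 0 <= x_i <= 11
Step 1: y^k = 0.0, reduced costs: (8.0, 12.0)
  x^k = (0.0, 0.0), subgradient = b - a^T x = 12.0
  y^{k+1} = 0.0 + 0.2*12.0 = 2.4
Step 2: y^k = 2.4, reduced costs: (-4.0, 2.4)
  x^k = (11.0, 0.0), subgradient = b - a^T x = -43.0
  y^{k+1} = 2.4 + 0.2*-43.0 = -6.2
Dual objective at y_2 = -6.2: reduced costs (39.0, 36.8), box minimizer x = (0.0, 0.0)
g(y_2) = b*y + (c1 - a1*y)*x1 + (c2 - a2*y)*x2 = 12*(-6.2) + 39.0*0.0 + 36.8*0.0 = -74.4 + 0.0 + 0.0 = -74.4


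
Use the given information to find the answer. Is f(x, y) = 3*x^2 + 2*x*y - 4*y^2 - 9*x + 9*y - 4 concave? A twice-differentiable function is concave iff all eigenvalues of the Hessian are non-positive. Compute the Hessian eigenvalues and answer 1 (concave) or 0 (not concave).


The Hessian of f(x,y) = 3*x^2 + 2*x*y - 4*y^2 - 9*x + 9*y - 4 is:
H = [[6, 2], [2, -8]]
Trace = 6 - 8 = -2
Determinant = 6*-8 - (2)^2 = -52
Discriminant = (-2)^2 - 4*-52 = 212.0
Eigenvalues: lambda_1 = -8.2801, lambda_2 = 6.2801
The function is not concave.

0


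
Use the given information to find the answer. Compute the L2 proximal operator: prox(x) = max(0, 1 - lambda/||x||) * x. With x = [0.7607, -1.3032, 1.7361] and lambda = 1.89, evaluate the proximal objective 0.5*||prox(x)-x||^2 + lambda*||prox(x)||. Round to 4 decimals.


Step 1: Compute ||x||.
||x|| = 2.3002
Step 2: Compute scaling factor.
scale = max(0, 1 - 1.89/2.3002) = 0.1783
Step 3: prox(x) = [0.1357, -0.2324, 0.3096]
||prox(x)|| = 0.4102
Step 4: Proximal objective.
0.5*||prox-x||^2 = 1.7861
lambda*||prox|| = 0.7753
Total = 2.5614


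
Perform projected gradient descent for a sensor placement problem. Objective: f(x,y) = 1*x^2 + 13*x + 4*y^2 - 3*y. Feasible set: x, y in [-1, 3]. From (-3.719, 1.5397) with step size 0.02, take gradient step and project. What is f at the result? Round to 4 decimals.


Step 1: Compute gradient at (-3.719, 1.5397).
grad_x = 2*1*-3.719 + 13 = 5.562
grad_y = 2*4*1.5397 - 3 = 9.3176
Step 2: Gradient step.
x_raw = -3.719 - 0.02*5.562 = -3.8302
y_raw = 1.5397 - 0.02*9.3176 = 1.3533
Step 3: Project onto [-1, 3].
x_proj = clip(-3.8302) = -1.0
y_proj = clip(1.3533) = 1.3533
Step 4: Evaluate f.
f(-1.0, 1.3533) = -8.7338


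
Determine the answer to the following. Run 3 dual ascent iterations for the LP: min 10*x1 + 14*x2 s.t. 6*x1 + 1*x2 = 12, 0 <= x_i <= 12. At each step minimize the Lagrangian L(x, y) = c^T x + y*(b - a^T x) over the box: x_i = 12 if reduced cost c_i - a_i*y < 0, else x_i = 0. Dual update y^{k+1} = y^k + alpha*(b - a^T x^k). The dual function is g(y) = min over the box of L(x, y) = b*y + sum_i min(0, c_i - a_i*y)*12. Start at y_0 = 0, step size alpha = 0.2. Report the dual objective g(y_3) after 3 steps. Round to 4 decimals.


Dual ascent for LP: min 10*x1 + 14*x2, 6*x1 + 1*x2 = 12, 0 <= x_i <= 12
Step 1: y^k = 0.0, reduced costs: (10.0, 14.0)
  x^k = (0.0, 0.0), subgradient = b - a^T x = 12.0
  y^{k+1} = 0.0 + 0.2*12.0 = 2.4
Step 2: y^k = 2.4, reduced costs: (-4.4, 11.6)
  x^k = (12.0, 0.0), subgradient = b - a^T x = -60.0
  y^{k+1} = 2.4 + 0.2*-60.0 = -9.6
Step 3: y^k = -9.6, reduced costs: (67.6, 23.6)
  x^k = (0.0, 0.0), subgradient = b - a^T x = 12.0
  y^{k+1} = -9.6 + 0.2*12.0 = -7.2
Dual objective at y_3 = -7.2: reduced costs (53.2, 21.2), box minimizer x = (0.0, 0.0)
g(y_3) = b*y + (c1 - a1*y)*x1 + (c2 - a2*y)*x2 = 12*(-7.2) + 53.2*0.0 + 21.2*0.0 = -86.4 + 0.0 + 0.0 = -86.4


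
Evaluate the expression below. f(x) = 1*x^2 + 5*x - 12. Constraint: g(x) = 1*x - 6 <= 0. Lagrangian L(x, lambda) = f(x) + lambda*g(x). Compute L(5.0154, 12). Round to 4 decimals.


Step 1: Evaluate f(x).
f(5.0154) = 1*5.0154^2 + 5*5.0154 - 12 = 38.2312
Step 2: Evaluate g(x).
g(5.0154) = 1*5.0154 - 6 = -0.9846
Step 3: Compute Lagrangian.
L = 38.2312 + 12*-0.9846 = 26.416


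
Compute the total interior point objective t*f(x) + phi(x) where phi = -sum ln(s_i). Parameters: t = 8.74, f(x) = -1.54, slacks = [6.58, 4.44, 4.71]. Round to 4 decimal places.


Step 1: Compute log-barrier.
ln values: [1.884, 1.4907, 1.5497]
phi = -(1.884 + 1.4907 + 1.5497) = -4.9244
Step 2: Compute augmented objective.
t*f(x) = 8.74*-1.54 = -13.4596
Total = -13.4596 - 4.9244 = -18.384


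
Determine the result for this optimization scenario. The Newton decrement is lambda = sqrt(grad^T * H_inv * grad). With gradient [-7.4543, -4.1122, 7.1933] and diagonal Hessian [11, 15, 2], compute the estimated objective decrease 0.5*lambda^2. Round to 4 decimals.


Step 1: H is diagonal, so H^(-1) * g = [-0.6777, -0.2741, 3.5967].
Step 2: g^T H^(-1) g = sum_i g_i^2 / H_ii
  = (-7.4543)^2/11 + (-4.1122)^2/15 + (7.1933)^2/2
  = 5.0515 + 1.1273 + 25.8718 = 32.0506
Step 3: Objective decrease = 0.5 * g^T H^(-1) g = 16.0253


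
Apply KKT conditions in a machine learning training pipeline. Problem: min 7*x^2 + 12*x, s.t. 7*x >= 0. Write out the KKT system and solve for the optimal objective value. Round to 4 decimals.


Step 1: Try lambda = 0 (constraint inactive).
x_unc = -12/(2*7) = -0.8571
Check: 7*-0.8571 = -5.9997 < 0 -- violated!
Step 2: Constraint must be active: 7*x = 0
x* = 0/7 = 0.0
lambda = (2*7*0.0 + 12)/7 = 1.7143
Step 3: Compute optimal value.
f(x*) = 7*0.0^2 + 12*0.0 = 0.0


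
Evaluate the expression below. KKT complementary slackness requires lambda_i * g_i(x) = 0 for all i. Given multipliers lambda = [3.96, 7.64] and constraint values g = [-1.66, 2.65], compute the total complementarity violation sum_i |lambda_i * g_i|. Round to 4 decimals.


KKT complementary slackness check:
lambda_1 * g_1 = 3.96 * -1.66 = -6.5736
lambda_2 * g_2 = 7.64 * 2.65 = 20.246
Total violation = 6.5736 + 20.246 = 26.8196


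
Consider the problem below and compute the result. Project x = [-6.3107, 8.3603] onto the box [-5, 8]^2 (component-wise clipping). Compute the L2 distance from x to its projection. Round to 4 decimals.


Project each component onto [-5, 8].
clip(-6.3107) = -5.0, clip(8.3603) = 8.0
Projection = [-5.0, 8.0]
Squared diffs: [1.7179, 0.1298]
Distance = sqrt(1.8477) = 1.3593
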